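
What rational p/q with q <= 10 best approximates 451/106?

Expand x = 451/106 as a continued fraction with the Euclidean algorithm:
  451 = 4*106 + 27, so a_0 = 4.
  106 = 3*27 + 25, so a_1 = 3.
  27 = 1*25 + 2, so a_2 = 1.
  25 = 12*2 + 1, so a_3 = 12.
  2 = 2*1 + 0, so a_4 = 2.
so x = [4; 3, 1, 12, 2].
Convergents (p_i = a_i*p_{i-1} + p_{i-2}, q_i = a_i*q_{i-1} + q_{i-2} with p_{-2}=0, p_{-1}=1, q_{-2}=1, q_{-1}=0), until the denominator exceeds 10:
  i=0: a_0=4, p_0 = 4*1 + 0 = 4, q_0 = 4*0 + 1 = 1.
  i=1: a_1=3, p_1 = 3*4 + 1 = 13, q_1 = 3*1 + 0 = 3.
  i=2: a_2=1, p_2 = 1*13 + 4 = 17, q_2 = 1*3 + 1 = 4.
  i=3: a_3=12, p_3 = 12*17 + 13 = 217, q_3 = 12*4 + 3 = 51.
q_3 = 51 > 10, so the last convergent with denominator <= 10 is p_2/q_2 = 17/4.
The closest fraction with denominator <= 10 is either p_2/q_2 or the intermediate fraction (k*p_2 + p_1)/(k*q_2 + q_1) with the largest k >= 1 whose denominator stays <= 10; these approach x as k grows, and every other convergent or intermediate fraction in range is farther away.
Largest k: floor((10 - q_1)/q_2) = floor((10 - 3)/4) = 1.
That gives (1*17 + 13)/(1*4 + 3) = 30/7.
Compare the errors: |x - 17/4| = |451*4 - 17*106|/(106*4) = 2/424, and |x - 30/7| = |451*7 - 30*106|/(106*7) = 23/742.
Cross-multiplying, 2*742 = 1484 < 9752 = 23*424, so 2/424 is smaller: the convergent 17/4 is closer to x than 30/7.

17/4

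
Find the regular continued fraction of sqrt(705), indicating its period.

Write x_i = (sqrt(705) + m_i)/d_i with (m_0, d_0) = (0, 1). a_0 = floor(sqrt(705)) = 26, since 26^2 = 676 <= 705 < 729 = 27^2.
Iterate m_{i+1} = d_i*a_i - m_i, d_{i+1} = (705 - m_{i+1}^2)/d_i, a_{i+1} = floor((a_0 + m_{i+1})/d_{i+1}):
  m_1 = 1*26 - 0 = 26, d_1 = (705 - 26^2)/1 = 29/1 = 29, a_1 = floor((26 + 26)/29) = 1.
  m_2 = 29*1 - 26 = 3, d_2 = (705 - 3^2)/29 = 696/29 = 24, a_2 = floor((26 + 3)/24) = 1.
  m_3 = 24*1 - 3 = 21, d_3 = (705 - 21^2)/24 = 264/24 = 11, a_3 = floor((26 + 21)/11) = 4.
  m_4 = 11*4 - 21 = 23, d_4 = (705 - 23^2)/11 = 176/11 = 16, a_4 = floor((26 + 23)/16) = 3.
  m_5 = 16*3 - 23 = 25, d_5 = (705 - 25^2)/16 = 80/16 = 5, a_5 = floor((26 + 25)/5) = 10.
  m_6 = 5*10 - 25 = 25, d_6 = (705 - 25^2)/5 = 80/5 = 16, a_6 = floor((26 + 25)/16) = 3.
  m_7 = 16*3 - 25 = 23, d_7 = (705 - 23^2)/16 = 176/16 = 11, a_7 = floor((26 + 23)/11) = 4.
  m_8 = 11*4 - 23 = 21, d_8 = (705 - 21^2)/11 = 264/11 = 24, a_8 = floor((26 + 21)/24) = 1.
  m_9 = 24*1 - 21 = 3, d_9 = (705 - 3^2)/24 = 696/24 = 29, a_9 = floor((26 + 3)/29) = 1.
  m_10 = 29*1 - 3 = 26, d_10 = (705 - 26^2)/29 = 29/29 = 1, a_10 = floor((26 + 26)/1) = 52.
  m_11 = 1*52 - 26 = 26, d_11 = (705 - 26^2)/1 = 29/1 = 29: (m_11, d_11) = (m_1, d_1) = (26, 29), so from here the quotients repeat a_1, ..., a_10; the period length is 10.
Hence the expansion of sqrt(705) is a_0 = 26 followed by the repeating block 1, 1, 4, 3, 10, 3, 4, 1, 1, 52 (period 10).

[26; (1, 1, 4, 3, 10, 3, 4, 1, 1, 52)]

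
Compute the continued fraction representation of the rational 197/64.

[3; 12, 1, 4]

Run the Euclidean algorithm on 197 and 64; the successive quotients are the partial quotients a_0, a_1, ... (each step inverts the fractional part left over by the previous one):
  197 = 3*64 + 5, so a_0 = 3.
  64 = 12*5 + 4, so a_1 = 12.
  5 = 1*4 + 1, so a_2 = 1.
  4 = 4*1 + 0, so a_3 = 4.
The remainder reaches 0 after 4 divisions, so the expansion has 4 partial quotients, read off in order.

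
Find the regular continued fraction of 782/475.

[1; 1, 1, 1, 4, 1, 3, 1, 5]

Run the Euclidean algorithm on 782 and 475; the successive quotients are the partial quotients a_0, a_1, ... (each step inverts the fractional part left over by the previous one):
  782 = 1*475 + 307, so a_0 = 1.
  475 = 1*307 + 168, so a_1 = 1.
  307 = 1*168 + 139, so a_2 = 1.
  168 = 1*139 + 29, so a_3 = 1.
  139 = 4*29 + 23, so a_4 = 4.
  29 = 1*23 + 6, so a_5 = 1.
  23 = 3*6 + 5, so a_6 = 3.
  6 = 1*5 + 1, so a_7 = 1.
  5 = 5*1 + 0, so a_8 = 5.
The remainder reaches 0 after 9 divisions, so the expansion has 9 partial quotients, read off in order.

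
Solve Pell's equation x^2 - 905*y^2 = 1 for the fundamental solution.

First expand sqrt(905) as a continued fraction. With x_i = (sqrt(905) + m_i)/d_i and (m_0, d_0) = (0, 1): a_0 = floor(sqrt(905)) = 30, since 30^2 = 900 <= 905 < 961 = 31^2.
Iterate m_{i+1} = d_i*a_i - m_i, d_{i+1} = (905 - m_{i+1}^2)/d_i, a_{i+1} = floor((a_0 + m_{i+1})/d_{i+1}):
  m_1 = 1*30 - 0 = 30, d_1 = (905 - 30^2)/1 = 5/1 = 5, a_1 = floor((30 + 30)/5) = 12.
  m_2 = 5*12 - 30 = 30, d_2 = (905 - 30^2)/5 = 5/5 = 1, a_2 = floor((30 + 30)/1) = 60.
  m_3 = 1*60 - 30 = 30, d_3 = (905 - 30^2)/1 = 5/1 = 5: (m_3, d_3) = (m_1, d_1) = (30, 5), so from here the quotients repeat a_1, a_2; the period length is 2.
So sqrt(905) = [30; (12, 60)] with period length k = 2.
k is even, so the fundamental solution of x^2 - 905y^2 = 1 is (p_{k-1}, q_{k-1}) = (p_1, q_1); compute convergents through index 1.
Convergents (p_i = a_i*p_{i-1} + p_{i-2}, q_i = a_i*q_{i-1} + q_{i-2} with p_{-2}=0, p_{-1}=1, q_{-2}=1, q_{-1}=0):
  i=0: a_0=30, p_0 = 30*1 + 0 = 30, q_0 = 30*0 + 1 = 1.
  i=1: a_1=12, p_1 = 12*30 + 1 = 361, q_1 = 12*1 + 0 = 12.
Check: 361^2 - 905*12^2 = 130321 - 130320 = 1, so (x, y) = (361, 12) solves the equation, and by the theorem it is the least positive solution.

(x, y) = (361, 12)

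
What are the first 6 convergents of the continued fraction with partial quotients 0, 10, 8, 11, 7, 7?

0/1, 1/10, 8/81, 89/901, 631/6388, 4506/45617

Using the convergent recurrence p_i = a_i*p_{i-1} + p_{i-2}, q_i = a_i*q_{i-1} + q_{i-2} with p_{-2}=0, p_{-1}=1, q_{-2}=1, q_{-1}=0:
  i=0: a_0=0, p_0 = 0*1 + 0 = 0, q_0 = 0*0 + 1 = 1.
  i=1: a_1=10, p_1 = 10*0 + 1 = 1, q_1 = 10*1 + 0 = 10.
  i=2: a_2=8, p_2 = 8*1 + 0 = 8, q_2 = 8*10 + 1 = 81.
  i=3: a_3=11, p_3 = 11*8 + 1 = 89, q_3 = 11*81 + 10 = 901.
  i=4: a_4=7, p_4 = 7*89 + 8 = 631, q_4 = 7*901 + 81 = 6388.
  i=5: a_5=7, p_5 = 7*631 + 89 = 4506, q_5 = 7*6388 + 901 = 45617.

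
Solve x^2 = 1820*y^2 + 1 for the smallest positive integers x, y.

(x, y) = (8191, 192)

First expand sqrt(1820) as a continued fraction. With x_i = (sqrt(1820) + m_i)/d_i and (m_0, d_0) = (0, 1): a_0 = floor(sqrt(1820)) = 42, since 42^2 = 1764 <= 1820 < 1849 = 43^2.
Iterate m_{i+1} = d_i*a_i - m_i, d_{i+1} = (1820 - m_{i+1}^2)/d_i, a_{i+1} = floor((a_0 + m_{i+1})/d_{i+1}):
  m_1 = 1*42 - 0 = 42, d_1 = (1820 - 42^2)/1 = 56/1 = 56, a_1 = floor((42 + 42)/56) = 1.
  m_2 = 56*1 - 42 = 14, d_2 = (1820 - 14^2)/56 = 1624/56 = 29, a_2 = floor((42 + 14)/29) = 1.
  m_3 = 29*1 - 14 = 15, d_3 = (1820 - 15^2)/29 = 1595/29 = 55, a_3 = floor((42 + 15)/55) = 1.
  m_4 = 55*1 - 15 = 40, d_4 = (1820 - 40^2)/55 = 220/55 = 4, a_4 = floor((42 + 40)/4) = 20.
  m_5 = 4*20 - 40 = 40, d_5 = (1820 - 40^2)/4 = 220/4 = 55, a_5 = floor((42 + 40)/55) = 1.
  m_6 = 55*1 - 40 = 15, d_6 = (1820 - 15^2)/55 = 1595/55 = 29, a_6 = floor((42 + 15)/29) = 1.
  m_7 = 29*1 - 15 = 14, d_7 = (1820 - 14^2)/29 = 1624/29 = 56, a_7 = floor((42 + 14)/56) = 1.
  m_8 = 56*1 - 14 = 42, d_8 = (1820 - 42^2)/56 = 56/56 = 1, a_8 = floor((42 + 42)/1) = 84.
  m_9 = 1*84 - 42 = 42, d_9 = (1820 - 42^2)/1 = 56/1 = 56: (m_9, d_9) = (m_1, d_1) = (42, 56), so from here the quotients repeat a_1, ..., a_8; the period length is 8.
So sqrt(1820) = [42; (1, 1, 1, 20, 1, 1, 1, 84)] with period length k = 8.
k is even, so the fundamental solution of x^2 - 1820y^2 = 1 is (p_{k-1}, q_{k-1}) = (p_7, q_7); compute convergents through index 7.
Convergents (p_i = a_i*p_{i-1} + p_{i-2}, q_i = a_i*q_{i-1} + q_{i-2} with p_{-2}=0, p_{-1}=1, q_{-2}=1, q_{-1}=0):
  i=0: a_0=42, p_0 = 42*1 + 0 = 42, q_0 = 42*0 + 1 = 1.
  i=1: a_1=1, p_1 = 1*42 + 1 = 43, q_1 = 1*1 + 0 = 1.
  i=2: a_2=1, p_2 = 1*43 + 42 = 85, q_2 = 1*1 + 1 = 2.
  i=3: a_3=1, p_3 = 1*85 + 43 = 128, q_3 = 1*2 + 1 = 3.
  i=4: a_4=20, p_4 = 20*128 + 85 = 2645, q_4 = 20*3 + 2 = 62.
  i=5: a_5=1, p_5 = 1*2645 + 128 = 2773, q_5 = 1*62 + 3 = 65.
  i=6: a_6=1, p_6 = 1*2773 + 2645 = 5418, q_6 = 1*65 + 62 = 127.
  i=7: a_7=1, p_7 = 1*5418 + 2773 = 8191, q_7 = 1*127 + 65 = 192.
Check: 8191^2 - 1820*192^2 = 67092481 - 67092480 = 1, so (x, y) = (8191, 192) solves the equation, and by the theorem it is the least positive solution.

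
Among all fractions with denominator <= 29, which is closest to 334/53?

Expand x = 334/53 as a continued fraction with the Euclidean algorithm:
  334 = 6*53 + 16, so a_0 = 6.
  53 = 3*16 + 5, so a_1 = 3.
  16 = 3*5 + 1, so a_2 = 3.
  5 = 5*1 + 0, so a_3 = 5.
so x = [6; 3, 3, 5].
Convergents (p_i = a_i*p_{i-1} + p_{i-2}, q_i = a_i*q_{i-1} + q_{i-2} with p_{-2}=0, p_{-1}=1, q_{-2}=1, q_{-1}=0), until the denominator exceeds 29:
  i=0: a_0=6, p_0 = 6*1 + 0 = 6, q_0 = 6*0 + 1 = 1.
  i=1: a_1=3, p_1 = 3*6 + 1 = 19, q_1 = 3*1 + 0 = 3.
  i=2: a_2=3, p_2 = 3*19 + 6 = 63, q_2 = 3*3 + 1 = 10.
  i=3: a_3=5, p_3 = 5*63 + 19 = 334, q_3 = 5*10 + 3 = 53.
q_3 = 53 > 29, so the last convergent with denominator <= 29 is p_2/q_2 = 63/10.
The closest fraction with denominator <= 29 is either p_2/q_2 or the intermediate fraction (k*p_2 + p_1)/(k*q_2 + q_1) with the largest k >= 1 whose denominator stays <= 29; these approach x as k grows, and every other convergent or intermediate fraction in range is farther away.
Largest k: floor((29 - q_1)/q_2) = floor((29 - 3)/10) = 2.
That gives (2*63 + 19)/(2*10 + 3) = 145/23.
Compare the errors: |x - 63/10| = |334*10 - 63*53|/(53*10) = 1/530, and |x - 145/23| = |334*23 - 145*53|/(53*23) = 3/1219.
Cross-multiplying, 1*1219 = 1219 < 1590 = 3*530, so 1/530 is smaller: the convergent 63/10 is closer to x than 145/23.

63/10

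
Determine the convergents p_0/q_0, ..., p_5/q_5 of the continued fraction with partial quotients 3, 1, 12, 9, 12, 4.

Using the convergent recurrence p_i = a_i*p_{i-1} + p_{i-2}, q_i = a_i*q_{i-1} + q_{i-2} with p_{-2}=0, p_{-1}=1, q_{-2}=1, q_{-1}=0:
  i=0: a_0=3, p_0 = 3*1 + 0 = 3, q_0 = 3*0 + 1 = 1.
  i=1: a_1=1, p_1 = 1*3 + 1 = 4, q_1 = 1*1 + 0 = 1.
  i=2: a_2=12, p_2 = 12*4 + 3 = 51, q_2 = 12*1 + 1 = 13.
  i=3: a_3=9, p_3 = 9*51 + 4 = 463, q_3 = 9*13 + 1 = 118.
  i=4: a_4=12, p_4 = 12*463 + 51 = 5607, q_4 = 12*118 + 13 = 1429.
  i=5: a_5=4, p_5 = 4*5607 + 463 = 22891, q_5 = 4*1429 + 118 = 5834.

3/1, 4/1, 51/13, 463/118, 5607/1429, 22891/5834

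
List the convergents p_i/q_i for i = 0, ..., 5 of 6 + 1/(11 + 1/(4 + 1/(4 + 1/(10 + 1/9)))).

Using the convergent recurrence p_i = a_i*p_{i-1} + p_{i-2}, q_i = a_i*q_{i-1} + q_{i-2} with p_{-2}=0, p_{-1}=1, q_{-2}=1, q_{-1}=0:
  i=0: a_0=6, p_0 = 6*1 + 0 = 6, q_0 = 6*0 + 1 = 1.
  i=1: a_1=11, p_1 = 11*6 + 1 = 67, q_1 = 11*1 + 0 = 11.
  i=2: a_2=4, p_2 = 4*67 + 6 = 274, q_2 = 4*11 + 1 = 45.
  i=3: a_3=4, p_3 = 4*274 + 67 = 1163, q_3 = 4*45 + 11 = 191.
  i=4: a_4=10, p_4 = 10*1163 + 274 = 11904, q_4 = 10*191 + 45 = 1955.
  i=5: a_5=9, p_5 = 9*11904 + 1163 = 108299, q_5 = 9*1955 + 191 = 17786.

6/1, 67/11, 274/45, 1163/191, 11904/1955, 108299/17786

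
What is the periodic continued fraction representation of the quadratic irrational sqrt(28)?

Write x_i = (sqrt(28) + m_i)/d_i with (m_0, d_0) = (0, 1). a_0 = floor(sqrt(28)) = 5, since 5^2 = 25 <= 28 < 36 = 6^2.
Iterate m_{i+1} = d_i*a_i - m_i, d_{i+1} = (28 - m_{i+1}^2)/d_i, a_{i+1} = floor((a_0 + m_{i+1})/d_{i+1}):
  m_1 = 1*5 - 0 = 5, d_1 = (28 - 5^2)/1 = 3/1 = 3, a_1 = floor((5 + 5)/3) = 3.
  m_2 = 3*3 - 5 = 4, d_2 = (28 - 4^2)/3 = 12/3 = 4, a_2 = floor((5 + 4)/4) = 2.
  m_3 = 4*2 - 4 = 4, d_3 = (28 - 4^2)/4 = 12/4 = 3, a_3 = floor((5 + 4)/3) = 3.
  m_4 = 3*3 - 4 = 5, d_4 = (28 - 5^2)/3 = 3/3 = 1, a_4 = floor((5 + 5)/1) = 10.
  m_5 = 1*10 - 5 = 5, d_5 = (28 - 5^2)/1 = 3/1 = 3: (m_5, d_5) = (m_1, d_1) = (5, 3), so from here the quotients repeat a_1, ..., a_4; the period length is 4.
Hence the expansion of sqrt(28) is a_0 = 5 followed by the repeating block 3, 2, 3, 10 (period 4).

[5; (3, 2, 3, 10)]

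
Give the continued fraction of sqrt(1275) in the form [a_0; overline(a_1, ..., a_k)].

Write x_i = (sqrt(1275) + m_i)/d_i with (m_0, d_0) = (0, 1). a_0 = floor(sqrt(1275)) = 35, since 35^2 = 1225 <= 1275 < 1296 = 36^2.
Iterate m_{i+1} = d_i*a_i - m_i, d_{i+1} = (1275 - m_{i+1}^2)/d_i, a_{i+1} = floor((a_0 + m_{i+1})/d_{i+1}):
  m_1 = 1*35 - 0 = 35, d_1 = (1275 - 35^2)/1 = 50/1 = 50, a_1 = floor((35 + 35)/50) = 1.
  m_2 = 50*1 - 35 = 15, d_2 = (1275 - 15^2)/50 = 1050/50 = 21, a_2 = floor((35 + 15)/21) = 2.
  m_3 = 21*2 - 15 = 27, d_3 = (1275 - 27^2)/21 = 546/21 = 26, a_3 = floor((35 + 27)/26) = 2.
  m_4 = 26*2 - 27 = 25, d_4 = (1275 - 25^2)/26 = 650/26 = 25, a_4 = floor((35 + 25)/25) = 2.
  m_5 = 25*2 - 25 = 25, d_5 = (1275 - 25^2)/25 = 650/25 = 26, a_5 = floor((35 + 25)/26) = 2.
  m_6 = 26*2 - 25 = 27, d_6 = (1275 - 27^2)/26 = 546/26 = 21, a_6 = floor((35 + 27)/21) = 2.
  m_7 = 21*2 - 27 = 15, d_7 = (1275 - 15^2)/21 = 1050/21 = 50, a_7 = floor((35 + 15)/50) = 1.
  m_8 = 50*1 - 15 = 35, d_8 = (1275 - 35^2)/50 = 50/50 = 1, a_8 = floor((35 + 35)/1) = 70.
  m_9 = 1*70 - 35 = 35, d_9 = (1275 - 35^2)/1 = 50/1 = 50: (m_9, d_9) = (m_1, d_1) = (35, 50), so from here the quotients repeat a_1, ..., a_8; the period length is 8.
Hence the expansion of sqrt(1275) is a_0 = 35 followed by the repeating block 1, 2, 2, 2, 2, 2, 1, 70 (period 8).

[35; overline(1, 2, 2, 2, 2, 2, 1, 70)]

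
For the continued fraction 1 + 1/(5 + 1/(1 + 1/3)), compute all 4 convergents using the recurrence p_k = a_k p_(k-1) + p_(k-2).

Using the convergent recurrence p_i = a_i*p_{i-1} + p_{i-2}, q_i = a_i*q_{i-1} + q_{i-2} with p_{-2}=0, p_{-1}=1, q_{-2}=1, q_{-1}=0:
  i=0: a_0=1, p_0 = 1*1 + 0 = 1, q_0 = 1*0 + 1 = 1.
  i=1: a_1=5, p_1 = 5*1 + 1 = 6, q_1 = 5*1 + 0 = 5.
  i=2: a_2=1, p_2 = 1*6 + 1 = 7, q_2 = 1*5 + 1 = 6.
  i=3: a_3=3, p_3 = 3*7 + 6 = 27, q_3 = 3*6 + 5 = 23.

1/1, 6/5, 7/6, 27/23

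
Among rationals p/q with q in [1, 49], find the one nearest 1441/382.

83/22

Expand x = 1441/382 as a continued fraction with the Euclidean algorithm:
  1441 = 3*382 + 295, so a_0 = 3.
  382 = 1*295 + 87, so a_1 = 1.
  295 = 3*87 + 34, so a_2 = 3.
  87 = 2*34 + 19, so a_3 = 2.
  34 = 1*19 + 15, so a_4 = 1.
  19 = 1*15 + 4, so a_5 = 1.
  15 = 3*4 + 3, so a_6 = 3.
  4 = 1*3 + 1, so a_7 = 1.
  3 = 3*1 + 0, so a_8 = 3.
so x = [3; 1, 3, 2, 1, 1, 3, 1, 3].
Convergents (p_i = a_i*p_{i-1} + p_{i-2}, q_i = a_i*q_{i-1} + q_{i-2} with p_{-2}=0, p_{-1}=1, q_{-2}=1, q_{-1}=0), until the denominator exceeds 49:
  i=0: a_0=3, p_0 = 3*1 + 0 = 3, q_0 = 3*0 + 1 = 1.
  i=1: a_1=1, p_1 = 1*3 + 1 = 4, q_1 = 1*1 + 0 = 1.
  i=2: a_2=3, p_2 = 3*4 + 3 = 15, q_2 = 3*1 + 1 = 4.
  i=3: a_3=2, p_3 = 2*15 + 4 = 34, q_3 = 2*4 + 1 = 9.
  i=4: a_4=1, p_4 = 1*34 + 15 = 49, q_4 = 1*9 + 4 = 13.
  i=5: a_5=1, p_5 = 1*49 + 34 = 83, q_5 = 1*13 + 9 = 22.
  i=6: a_6=3, p_6 = 3*83 + 49 = 298, q_6 = 3*22 + 13 = 79.
q_6 = 79 > 49, so the last convergent with denominator <= 49 is p_5/q_5 = 83/22.
The closest fraction with denominator <= 49 is either p_5/q_5 or the intermediate fraction (k*p_5 + p_4)/(k*q_5 + q_4) with the largest k >= 1 whose denominator stays <= 49; these approach x as k grows, and every other convergent or intermediate fraction in range is farther away.
Largest k: floor((49 - q_4)/q_5) = floor((49 - 13)/22) = 1.
That gives (1*83 + 49)/(1*22 + 13) = 132/35.
Compare the errors: |x - 83/22| = |1441*22 - 83*382|/(382*22) = 4/8404, and |x - 132/35| = |1441*35 - 132*382|/(382*35) = 11/13370.
Cross-multiplying, 4*13370 = 53480 < 92444 = 11*8404, so 4/8404 is smaller: the convergent 83/22 is closer to x than 132/35.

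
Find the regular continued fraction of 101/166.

Run the Euclidean algorithm on 101 and 166; the successive quotients are the partial quotients a_0, a_1, ... (each step inverts the fractional part left over by the previous one):
  101 = 0*166 + 101, so a_0 = 0.
  166 = 1*101 + 65, so a_1 = 1.
  101 = 1*65 + 36, so a_2 = 1.
  65 = 1*36 + 29, so a_3 = 1.
  36 = 1*29 + 7, so a_4 = 1.
  29 = 4*7 + 1, so a_5 = 4.
  7 = 7*1 + 0, so a_6 = 7.
The remainder reaches 0 after 7 divisions, so the expansion has 7 partial quotients, read off in order.

[0; 1, 1, 1, 1, 4, 7]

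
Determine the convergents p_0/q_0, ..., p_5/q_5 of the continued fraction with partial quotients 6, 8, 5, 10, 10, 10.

6/1, 49/8, 251/41, 2559/418, 25841/4221, 260969/42628

Using the convergent recurrence p_i = a_i*p_{i-1} + p_{i-2}, q_i = a_i*q_{i-1} + q_{i-2} with p_{-2}=0, p_{-1}=1, q_{-2}=1, q_{-1}=0:
  i=0: a_0=6, p_0 = 6*1 + 0 = 6, q_0 = 6*0 + 1 = 1.
  i=1: a_1=8, p_1 = 8*6 + 1 = 49, q_1 = 8*1 + 0 = 8.
  i=2: a_2=5, p_2 = 5*49 + 6 = 251, q_2 = 5*8 + 1 = 41.
  i=3: a_3=10, p_3 = 10*251 + 49 = 2559, q_3 = 10*41 + 8 = 418.
  i=4: a_4=10, p_4 = 10*2559 + 251 = 25841, q_4 = 10*418 + 41 = 4221.
  i=5: a_5=10, p_5 = 10*25841 + 2559 = 260969, q_5 = 10*4221 + 418 = 42628.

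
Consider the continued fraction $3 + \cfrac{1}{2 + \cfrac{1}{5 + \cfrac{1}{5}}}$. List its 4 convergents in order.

Using the convergent recurrence p_i = a_i*p_{i-1} + p_{i-2}, q_i = a_i*q_{i-1} + q_{i-2} with p_{-2}=0, p_{-1}=1, q_{-2}=1, q_{-1}=0:
  i=0: a_0=3, p_0 = 3*1 + 0 = 3, q_0 = 3*0 + 1 = 1.
  i=1: a_1=2, p_1 = 2*3 + 1 = 7, q_1 = 2*1 + 0 = 2.
  i=2: a_2=5, p_2 = 5*7 + 3 = 38, q_2 = 5*2 + 1 = 11.
  i=3: a_3=5, p_3 = 5*38 + 7 = 197, q_3 = 5*11 + 2 = 57.

3/1, 7/2, 38/11, 197/57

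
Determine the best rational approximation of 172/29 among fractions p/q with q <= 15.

89/15

Expand x = 172/29 as a continued fraction with the Euclidean algorithm:
  172 = 5*29 + 27, so a_0 = 5.
  29 = 1*27 + 2, so a_1 = 1.
  27 = 13*2 + 1, so a_2 = 13.
  2 = 2*1 + 0, so a_3 = 2.
so x = [5; 1, 13, 2].
Convergents (p_i = a_i*p_{i-1} + p_{i-2}, q_i = a_i*q_{i-1} + q_{i-2} with p_{-2}=0, p_{-1}=1, q_{-2}=1, q_{-1}=0), until the denominator exceeds 15:
  i=0: a_0=5, p_0 = 5*1 + 0 = 5, q_0 = 5*0 + 1 = 1.
  i=1: a_1=1, p_1 = 1*5 + 1 = 6, q_1 = 1*1 + 0 = 1.
  i=2: a_2=13, p_2 = 13*6 + 5 = 83, q_2 = 13*1 + 1 = 14.
  i=3: a_3=2, p_3 = 2*83 + 6 = 172, q_3 = 2*14 + 1 = 29.
q_3 = 29 > 15, so the last convergent with denominator <= 15 is p_2/q_2 = 83/14.
The closest fraction with denominator <= 15 is either p_2/q_2 or the intermediate fraction (k*p_2 + p_1)/(k*q_2 + q_1) with the largest k >= 1 whose denominator stays <= 15; these approach x as k grows, and every other convergent or intermediate fraction in range is farther away.
Largest k: floor((15 - q_1)/q_2) = floor((15 - 1)/14) = 1.
That gives (1*83 + 6)/(1*14 + 1) = 89/15.
Compare the errors: |x - 83/14| = |172*14 - 83*29|/(29*14) = 1/406, and |x - 89/15| = |172*15 - 89*29|/(29*15) = 1/435.
Cross-multiplying, 1*406 = 406 < 435 = 1*435, so 1/435 is smaller: the intermediate fraction 89/15 is closer to x than 83/14.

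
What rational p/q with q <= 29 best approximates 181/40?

95/21

Expand x = 181/40 as a continued fraction with the Euclidean algorithm:
  181 = 4*40 + 21, so a_0 = 4.
  40 = 1*21 + 19, so a_1 = 1.
  21 = 1*19 + 2, so a_2 = 1.
  19 = 9*2 + 1, so a_3 = 9.
  2 = 2*1 + 0, so a_4 = 2.
so x = [4; 1, 1, 9, 2].
Convergents (p_i = a_i*p_{i-1} + p_{i-2}, q_i = a_i*q_{i-1} + q_{i-2} with p_{-2}=0, p_{-1}=1, q_{-2}=1, q_{-1}=0), until the denominator exceeds 29:
  i=0: a_0=4, p_0 = 4*1 + 0 = 4, q_0 = 4*0 + 1 = 1.
  i=1: a_1=1, p_1 = 1*4 + 1 = 5, q_1 = 1*1 + 0 = 1.
  i=2: a_2=1, p_2 = 1*5 + 4 = 9, q_2 = 1*1 + 1 = 2.
  i=3: a_3=9, p_3 = 9*9 + 5 = 86, q_3 = 9*2 + 1 = 19.
  i=4: a_4=2, p_4 = 2*86 + 9 = 181, q_4 = 2*19 + 2 = 40.
q_4 = 40 > 29, so the last convergent with denominator <= 29 is p_3/q_3 = 86/19.
The closest fraction with denominator <= 29 is either p_3/q_3 or the intermediate fraction (k*p_3 + p_2)/(k*q_3 + q_2) with the largest k >= 1 whose denominator stays <= 29; these approach x as k grows, and every other convergent or intermediate fraction in range is farther away.
Largest k: floor((29 - q_2)/q_3) = floor((29 - 2)/19) = 1.
That gives (1*86 + 9)/(1*19 + 2) = 95/21.
Compare the errors: |x - 86/19| = |181*19 - 86*40|/(40*19) = 1/760, and |x - 95/21| = |181*21 - 95*40|/(40*21) = 1/840.
Cross-multiplying, 1*760 = 760 < 840 = 1*840, so 1/840 is smaller: the intermediate fraction 95/21 is closer to x than 86/19.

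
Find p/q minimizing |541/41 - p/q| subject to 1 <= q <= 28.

343/26

Expand x = 541/41 as a continued fraction with the Euclidean algorithm:
  541 = 13*41 + 8, so a_0 = 13.
  41 = 5*8 + 1, so a_1 = 5.
  8 = 8*1 + 0, so a_2 = 8.
so x = [13; 5, 8].
Convergents (p_i = a_i*p_{i-1} + p_{i-2}, q_i = a_i*q_{i-1} + q_{i-2} with p_{-2}=0, p_{-1}=1, q_{-2}=1, q_{-1}=0), until the denominator exceeds 28:
  i=0: a_0=13, p_0 = 13*1 + 0 = 13, q_0 = 13*0 + 1 = 1.
  i=1: a_1=5, p_1 = 5*13 + 1 = 66, q_1 = 5*1 + 0 = 5.
  i=2: a_2=8, p_2 = 8*66 + 13 = 541, q_2 = 8*5 + 1 = 41.
q_2 = 41 > 28, so the last convergent with denominator <= 28 is p_1/q_1 = 66/5.
The closest fraction with denominator <= 28 is either p_1/q_1 or the intermediate fraction (k*p_1 + p_0)/(k*q_1 + q_0) with the largest k >= 1 whose denominator stays <= 28; these approach x as k grows, and every other convergent or intermediate fraction in range is farther away.
Largest k: floor((28 - q_0)/q_1) = floor((28 - 1)/5) = 5.
That gives (5*66 + 13)/(5*5 + 1) = 343/26.
Compare the errors: |x - 66/5| = |541*5 - 66*41|/(41*5) = 1/205, and |x - 343/26| = |541*26 - 343*41|/(41*26) = 3/1066.
Cross-multiplying, 3*205 = 615 < 1066 = 1*1066, so 3/1066 is smaller: the intermediate fraction 343/26 is closer to x than 66/5.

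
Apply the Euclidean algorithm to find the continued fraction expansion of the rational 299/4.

[74; 1, 3]

Run the Euclidean algorithm on 299 and 4; the successive quotients are the partial quotients a_0, a_1, ... (each step inverts the fractional part left over by the previous one):
  299 = 74*4 + 3, so a_0 = 74.
  4 = 1*3 + 1, so a_1 = 1.
  3 = 3*1 + 0, so a_2 = 3.
The remainder reaches 0 after 3 divisions, so the expansion has 3 partial quotients, read off in order.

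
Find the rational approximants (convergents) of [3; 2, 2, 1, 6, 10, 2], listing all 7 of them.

3/1, 7/2, 17/5, 24/7, 161/47, 1634/477, 3429/1001

Using the convergent recurrence p_i = a_i*p_{i-1} + p_{i-2}, q_i = a_i*q_{i-1} + q_{i-2} with p_{-2}=0, p_{-1}=1, q_{-2}=1, q_{-1}=0:
  i=0: a_0=3, p_0 = 3*1 + 0 = 3, q_0 = 3*0 + 1 = 1.
  i=1: a_1=2, p_1 = 2*3 + 1 = 7, q_1 = 2*1 + 0 = 2.
  i=2: a_2=2, p_2 = 2*7 + 3 = 17, q_2 = 2*2 + 1 = 5.
  i=3: a_3=1, p_3 = 1*17 + 7 = 24, q_3 = 1*5 + 2 = 7.
  i=4: a_4=6, p_4 = 6*24 + 17 = 161, q_4 = 6*7 + 5 = 47.
  i=5: a_5=10, p_5 = 10*161 + 24 = 1634, q_5 = 10*47 + 7 = 477.
  i=6: a_6=2, p_6 = 2*1634 + 161 = 3429, q_6 = 2*477 + 47 = 1001.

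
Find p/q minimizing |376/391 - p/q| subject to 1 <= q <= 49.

25/26

Expand x = 376/391 as a continued fraction with the Euclidean algorithm:
  376 = 0*391 + 376, so a_0 = 0.
  391 = 1*376 + 15, so a_1 = 1.
  376 = 25*15 + 1, so a_2 = 25.
  15 = 15*1 + 0, so a_3 = 15.
so x = [0; 1, 25, 15].
Convergents (p_i = a_i*p_{i-1} + p_{i-2}, q_i = a_i*q_{i-1} + q_{i-2} with p_{-2}=0, p_{-1}=1, q_{-2}=1, q_{-1}=0), until the denominator exceeds 49:
  i=0: a_0=0, p_0 = 0*1 + 0 = 0, q_0 = 0*0 + 1 = 1.
  i=1: a_1=1, p_1 = 1*0 + 1 = 1, q_1 = 1*1 + 0 = 1.
  i=2: a_2=25, p_2 = 25*1 + 0 = 25, q_2 = 25*1 + 1 = 26.
  i=3: a_3=15, p_3 = 15*25 + 1 = 376, q_3 = 15*26 + 1 = 391.
q_3 = 391 > 49, so the last convergent with denominator <= 49 is p_2/q_2 = 25/26.
The closest fraction with denominator <= 49 is either p_2/q_2 or the intermediate fraction (k*p_2 + p_1)/(k*q_2 + q_1) with the largest k >= 1 whose denominator stays <= 49; these approach x as k grows, and every other convergent or intermediate fraction in range is farther away.
Largest k: floor((49 - q_1)/q_2) = floor((49 - 1)/26) = 1.
That gives (1*25 + 1)/(1*26 + 1) = 26/27.
Compare the errors: |x - 25/26| = |376*26 - 25*391|/(391*26) = 1/10166, and |x - 26/27| = |376*27 - 26*391|/(391*27) = 14/10557.
Cross-multiplying, 1*10557 = 10557 < 142324 = 14*10166, so 1/10166 is smaller: the convergent 25/26 is closer to x than 26/27.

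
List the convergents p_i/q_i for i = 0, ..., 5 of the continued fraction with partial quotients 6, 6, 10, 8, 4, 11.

6/1, 37/6, 376/61, 3045/494, 12556/2037, 141161/22901

Using the convergent recurrence p_i = a_i*p_{i-1} + p_{i-2}, q_i = a_i*q_{i-1} + q_{i-2} with p_{-2}=0, p_{-1}=1, q_{-2}=1, q_{-1}=0:
  i=0: a_0=6, p_0 = 6*1 + 0 = 6, q_0 = 6*0 + 1 = 1.
  i=1: a_1=6, p_1 = 6*6 + 1 = 37, q_1 = 6*1 + 0 = 6.
  i=2: a_2=10, p_2 = 10*37 + 6 = 376, q_2 = 10*6 + 1 = 61.
  i=3: a_3=8, p_3 = 8*376 + 37 = 3045, q_3 = 8*61 + 6 = 494.
  i=4: a_4=4, p_4 = 4*3045 + 376 = 12556, q_4 = 4*494 + 61 = 2037.
  i=5: a_5=11, p_5 = 11*12556 + 3045 = 141161, q_5 = 11*2037 + 494 = 22901.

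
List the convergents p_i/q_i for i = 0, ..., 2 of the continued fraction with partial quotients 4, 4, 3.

Using the convergent recurrence p_i = a_i*p_{i-1} + p_{i-2}, q_i = a_i*q_{i-1} + q_{i-2} with p_{-2}=0, p_{-1}=1, q_{-2}=1, q_{-1}=0:
  i=0: a_0=4, p_0 = 4*1 + 0 = 4, q_0 = 4*0 + 1 = 1.
  i=1: a_1=4, p_1 = 4*4 + 1 = 17, q_1 = 4*1 + 0 = 4.
  i=2: a_2=3, p_2 = 3*17 + 4 = 55, q_2 = 3*4 + 1 = 13.

4/1, 17/4, 55/13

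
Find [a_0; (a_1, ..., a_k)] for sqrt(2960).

Write x_i = (sqrt(2960) + m_i)/d_i with (m_0, d_0) = (0, 1). a_0 = floor(sqrt(2960)) = 54, since 54^2 = 2916 <= 2960 < 3025 = 55^2.
Iterate m_{i+1} = d_i*a_i - m_i, d_{i+1} = (2960 - m_{i+1}^2)/d_i, a_{i+1} = floor((a_0 + m_{i+1})/d_{i+1}):
  m_1 = 1*54 - 0 = 54, d_1 = (2960 - 54^2)/1 = 44/1 = 44, a_1 = floor((54 + 54)/44) = 2.
  m_2 = 44*2 - 54 = 34, d_2 = (2960 - 34^2)/44 = 1804/44 = 41, a_2 = floor((54 + 34)/41) = 2.
  m_3 = 41*2 - 34 = 48, d_3 = (2960 - 48^2)/41 = 656/41 = 16, a_3 = floor((54 + 48)/16) = 6.
  m_4 = 16*6 - 48 = 48, d_4 = (2960 - 48^2)/16 = 656/16 = 41, a_4 = floor((54 + 48)/41) = 2.
  m_5 = 41*2 - 48 = 34, d_5 = (2960 - 34^2)/41 = 1804/41 = 44, a_5 = floor((54 + 34)/44) = 2.
  m_6 = 44*2 - 34 = 54, d_6 = (2960 - 54^2)/44 = 44/44 = 1, a_6 = floor((54 + 54)/1) = 108.
  m_7 = 1*108 - 54 = 54, d_7 = (2960 - 54^2)/1 = 44/1 = 44: (m_7, d_7) = (m_1, d_1) = (54, 44), so from here the quotients repeat a_1, ..., a_6; the period length is 6.
Hence the expansion of sqrt(2960) is a_0 = 54 followed by the repeating block 2, 2, 6, 2, 2, 108 (period 6).

[54; (2, 2, 6, 2, 2, 108)]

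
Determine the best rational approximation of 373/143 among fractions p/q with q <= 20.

47/18

Expand x = 373/143 as a continued fraction with the Euclidean algorithm:
  373 = 2*143 + 87, so a_0 = 2.
  143 = 1*87 + 56, so a_1 = 1.
  87 = 1*56 + 31, so a_2 = 1.
  56 = 1*31 + 25, so a_3 = 1.
  31 = 1*25 + 6, so a_4 = 1.
  25 = 4*6 + 1, so a_5 = 4.
  6 = 6*1 + 0, so a_6 = 6.
so x = [2; 1, 1, 1, 1, 4, 6].
Convergents (p_i = a_i*p_{i-1} + p_{i-2}, q_i = a_i*q_{i-1} + q_{i-2} with p_{-2}=0, p_{-1}=1, q_{-2}=1, q_{-1}=0), until the denominator exceeds 20:
  i=0: a_0=2, p_0 = 2*1 + 0 = 2, q_0 = 2*0 + 1 = 1.
  i=1: a_1=1, p_1 = 1*2 + 1 = 3, q_1 = 1*1 + 0 = 1.
  i=2: a_2=1, p_2 = 1*3 + 2 = 5, q_2 = 1*1 + 1 = 2.
  i=3: a_3=1, p_3 = 1*5 + 3 = 8, q_3 = 1*2 + 1 = 3.
  i=4: a_4=1, p_4 = 1*8 + 5 = 13, q_4 = 1*3 + 2 = 5.
  i=5: a_5=4, p_5 = 4*13 + 8 = 60, q_5 = 4*5 + 3 = 23.
q_5 = 23 > 20, so the last convergent with denominator <= 20 is p_4/q_4 = 13/5.
The closest fraction with denominator <= 20 is either p_4/q_4 or the intermediate fraction (k*p_4 + p_3)/(k*q_4 + q_3) with the largest k >= 1 whose denominator stays <= 20; these approach x as k grows, and every other convergent or intermediate fraction in range is farther away.
Largest k: floor((20 - q_3)/q_4) = floor((20 - 3)/5) = 3.
That gives (3*13 + 8)/(3*5 + 3) = 47/18.
Compare the errors: |x - 13/5| = |373*5 - 13*143|/(143*5) = 6/715, and |x - 47/18| = |373*18 - 47*143|/(143*18) = 7/2574.
Cross-multiplying, 7*715 = 5005 < 15444 = 6*2574, so 7/2574 is smaller: the intermediate fraction 47/18 is closer to x than 13/5.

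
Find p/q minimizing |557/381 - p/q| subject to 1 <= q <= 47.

Expand x = 557/381 as a continued fraction with the Euclidean algorithm:
  557 = 1*381 + 176, so a_0 = 1.
  381 = 2*176 + 29, so a_1 = 2.
  176 = 6*29 + 2, so a_2 = 6.
  29 = 14*2 + 1, so a_3 = 14.
  2 = 2*1 + 0, so a_4 = 2.
so x = [1; 2, 6, 14, 2].
Convergents (p_i = a_i*p_{i-1} + p_{i-2}, q_i = a_i*q_{i-1} + q_{i-2} with p_{-2}=0, p_{-1}=1, q_{-2}=1, q_{-1}=0), until the denominator exceeds 47:
  i=0: a_0=1, p_0 = 1*1 + 0 = 1, q_0 = 1*0 + 1 = 1.
  i=1: a_1=2, p_1 = 2*1 + 1 = 3, q_1 = 2*1 + 0 = 2.
  i=2: a_2=6, p_2 = 6*3 + 1 = 19, q_2 = 6*2 + 1 = 13.
  i=3: a_3=14, p_3 = 14*19 + 3 = 269, q_3 = 14*13 + 2 = 184.
q_3 = 184 > 47, so the last convergent with denominator <= 47 is p_2/q_2 = 19/13.
The closest fraction with denominator <= 47 is either p_2/q_2 or the intermediate fraction (k*p_2 + p_1)/(k*q_2 + q_1) with the largest k >= 1 whose denominator stays <= 47; these approach x as k grows, and every other convergent or intermediate fraction in range is farther away.
Largest k: floor((47 - q_1)/q_2) = floor((47 - 2)/13) = 3.
That gives (3*19 + 3)/(3*13 + 2) = 60/41.
Compare the errors: |x - 19/13| = |557*13 - 19*381|/(381*13) = 2/4953, and |x - 60/41| = |557*41 - 60*381|/(381*41) = 23/15621.
Cross-multiplying, 2*15621 = 31242 < 113919 = 23*4953, so 2/4953 is smaller: the convergent 19/13 is closer to x than 60/41.

19/13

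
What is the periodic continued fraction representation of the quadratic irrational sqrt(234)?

Write x_i = (sqrt(234) + m_i)/d_i with (m_0, d_0) = (0, 1). a_0 = floor(sqrt(234)) = 15, since 15^2 = 225 <= 234 < 256 = 16^2.
Iterate m_{i+1} = d_i*a_i - m_i, d_{i+1} = (234 - m_{i+1}^2)/d_i, a_{i+1} = floor((a_0 + m_{i+1})/d_{i+1}):
  m_1 = 1*15 - 0 = 15, d_1 = (234 - 15^2)/1 = 9/1 = 9, a_1 = floor((15 + 15)/9) = 3.
  m_2 = 9*3 - 15 = 12, d_2 = (234 - 12^2)/9 = 90/9 = 10, a_2 = floor((15 + 12)/10) = 2.
  m_3 = 10*2 - 12 = 8, d_3 = (234 - 8^2)/10 = 170/10 = 17, a_3 = floor((15 + 8)/17) = 1.
  m_4 = 17*1 - 8 = 9, d_4 = (234 - 9^2)/17 = 153/17 = 9, a_4 = floor((15 + 9)/9) = 2.
  m_5 = 9*2 - 9 = 9, d_5 = (234 - 9^2)/9 = 153/9 = 17, a_5 = floor((15 + 9)/17) = 1.
  m_6 = 17*1 - 9 = 8, d_6 = (234 - 8^2)/17 = 170/17 = 10, a_6 = floor((15 + 8)/10) = 2.
  m_7 = 10*2 - 8 = 12, d_7 = (234 - 12^2)/10 = 90/10 = 9, a_7 = floor((15 + 12)/9) = 3.
  m_8 = 9*3 - 12 = 15, d_8 = (234 - 15^2)/9 = 9/9 = 1, a_8 = floor((15 + 15)/1) = 30.
  m_9 = 1*30 - 15 = 15, d_9 = (234 - 15^2)/1 = 9/1 = 9: (m_9, d_9) = (m_1, d_1) = (15, 9), so from here the quotients repeat a_1, ..., a_8; the period length is 8.
Hence the expansion of sqrt(234) is a_0 = 15 followed by the repeating block 3, 2, 1, 2, 1, 2, 3, 30 (period 8).

[15; (3, 2, 1, 2, 1, 2, 3, 30)]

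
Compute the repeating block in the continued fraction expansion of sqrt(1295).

[35; (1, 70)]

Write x_i = (sqrt(1295) + m_i)/d_i with (m_0, d_0) = (0, 1). a_0 = floor(sqrt(1295)) = 35, since 35^2 = 1225 <= 1295 < 1296 = 36^2.
Iterate m_{i+1} = d_i*a_i - m_i, d_{i+1} = (1295 - m_{i+1}^2)/d_i, a_{i+1} = floor((a_0 + m_{i+1})/d_{i+1}):
  m_1 = 1*35 - 0 = 35, d_1 = (1295 - 35^2)/1 = 70/1 = 70, a_1 = floor((35 + 35)/70) = 1.
  m_2 = 70*1 - 35 = 35, d_2 = (1295 - 35^2)/70 = 70/70 = 1, a_2 = floor((35 + 35)/1) = 70.
  m_3 = 1*70 - 35 = 35, d_3 = (1295 - 35^2)/1 = 70/1 = 70: (m_3, d_3) = (m_1, d_1) = (35, 70), so from here the quotients repeat a_1, a_2; the period length is 2.
Hence the expansion of sqrt(1295) is a_0 = 35 followed by the repeating block 1, 70 (period 2).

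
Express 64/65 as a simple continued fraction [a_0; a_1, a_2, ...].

[0; 1, 64]

Run the Euclidean algorithm on 64 and 65; the successive quotients are the partial quotients a_0, a_1, ... (each step inverts the fractional part left over by the previous one):
  64 = 0*65 + 64, so a_0 = 0.
  65 = 1*64 + 1, so a_1 = 1.
  64 = 64*1 + 0, so a_2 = 64.
The remainder reaches 0 after 3 divisions, so the expansion has 3 partial quotients, read off in order.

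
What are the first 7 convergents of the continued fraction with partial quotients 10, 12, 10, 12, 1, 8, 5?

10/1, 121/12, 1220/121, 14761/1464, 15981/1585, 142609/14144, 729026/72305

Using the convergent recurrence p_i = a_i*p_{i-1} + p_{i-2}, q_i = a_i*q_{i-1} + q_{i-2} with p_{-2}=0, p_{-1}=1, q_{-2}=1, q_{-1}=0:
  i=0: a_0=10, p_0 = 10*1 + 0 = 10, q_0 = 10*0 + 1 = 1.
  i=1: a_1=12, p_1 = 12*10 + 1 = 121, q_1 = 12*1 + 0 = 12.
  i=2: a_2=10, p_2 = 10*121 + 10 = 1220, q_2 = 10*12 + 1 = 121.
  i=3: a_3=12, p_3 = 12*1220 + 121 = 14761, q_3 = 12*121 + 12 = 1464.
  i=4: a_4=1, p_4 = 1*14761 + 1220 = 15981, q_4 = 1*1464 + 121 = 1585.
  i=5: a_5=8, p_5 = 8*15981 + 14761 = 142609, q_5 = 8*1585 + 1464 = 14144.
  i=6: a_6=5, p_6 = 5*142609 + 15981 = 729026, q_6 = 5*14144 + 1585 = 72305.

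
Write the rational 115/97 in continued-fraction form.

Run the Euclidean algorithm on 115 and 97; the successive quotients are the partial quotients a_0, a_1, ... (each step inverts the fractional part left over by the previous one):
  115 = 1*97 + 18, so a_0 = 1.
  97 = 5*18 + 7, so a_1 = 5.
  18 = 2*7 + 4, so a_2 = 2.
  7 = 1*4 + 3, so a_3 = 1.
  4 = 1*3 + 1, so a_4 = 1.
  3 = 3*1 + 0, so a_5 = 3.
The remainder reaches 0 after 6 divisions, so the expansion has 6 partial quotients, read off in order.

[1; 5, 2, 1, 1, 3]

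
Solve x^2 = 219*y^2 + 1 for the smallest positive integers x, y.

(x, y) = (74, 5)

First expand sqrt(219) as a continued fraction. With x_i = (sqrt(219) + m_i)/d_i and (m_0, d_0) = (0, 1): a_0 = floor(sqrt(219)) = 14, since 14^2 = 196 <= 219 < 225 = 15^2.
Iterate m_{i+1} = d_i*a_i - m_i, d_{i+1} = (219 - m_{i+1}^2)/d_i, a_{i+1} = floor((a_0 + m_{i+1})/d_{i+1}):
  m_1 = 1*14 - 0 = 14, d_1 = (219 - 14^2)/1 = 23/1 = 23, a_1 = floor((14 + 14)/23) = 1.
  m_2 = 23*1 - 14 = 9, d_2 = (219 - 9^2)/23 = 138/23 = 6, a_2 = floor((14 + 9)/6) = 3.
  m_3 = 6*3 - 9 = 9, d_3 = (219 - 9^2)/6 = 138/6 = 23, a_3 = floor((14 + 9)/23) = 1.
  m_4 = 23*1 - 9 = 14, d_4 = (219 - 14^2)/23 = 23/23 = 1, a_4 = floor((14 + 14)/1) = 28.
  m_5 = 1*28 - 14 = 14, d_5 = (219 - 14^2)/1 = 23/1 = 23: (m_5, d_5) = (m_1, d_1) = (14, 23), so from here the quotients repeat a_1, ..., a_4; the period length is 4.
So sqrt(219) = [14; (1, 3, 1, 28)] with period length k = 4.
k is even, so the fundamental solution of x^2 - 219y^2 = 1 is (p_{k-1}, q_{k-1}) = (p_3, q_3); compute convergents through index 3.
Convergents (p_i = a_i*p_{i-1} + p_{i-2}, q_i = a_i*q_{i-1} + q_{i-2} with p_{-2}=0, p_{-1}=1, q_{-2}=1, q_{-1}=0):
  i=0: a_0=14, p_0 = 14*1 + 0 = 14, q_0 = 14*0 + 1 = 1.
  i=1: a_1=1, p_1 = 1*14 + 1 = 15, q_1 = 1*1 + 0 = 1.
  i=2: a_2=3, p_2 = 3*15 + 14 = 59, q_2 = 3*1 + 1 = 4.
  i=3: a_3=1, p_3 = 1*59 + 15 = 74, q_3 = 1*4 + 1 = 5.
Check: 74^2 - 219*5^2 = 5476 - 5475 = 1, so (x, y) = (74, 5) solves the equation, and by the theorem it is the least positive solution.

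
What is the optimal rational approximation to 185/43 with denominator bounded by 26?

Expand x = 185/43 as a continued fraction with the Euclidean algorithm:
  185 = 4*43 + 13, so a_0 = 4.
  43 = 3*13 + 4, so a_1 = 3.
  13 = 3*4 + 1, so a_2 = 3.
  4 = 4*1 + 0, so a_3 = 4.
so x = [4; 3, 3, 4].
Convergents (p_i = a_i*p_{i-1} + p_{i-2}, q_i = a_i*q_{i-1} + q_{i-2} with p_{-2}=0, p_{-1}=1, q_{-2}=1, q_{-1}=0), until the denominator exceeds 26:
  i=0: a_0=4, p_0 = 4*1 + 0 = 4, q_0 = 4*0 + 1 = 1.
  i=1: a_1=3, p_1 = 3*4 + 1 = 13, q_1 = 3*1 + 0 = 3.
  i=2: a_2=3, p_2 = 3*13 + 4 = 43, q_2 = 3*3 + 1 = 10.
  i=3: a_3=4, p_3 = 4*43 + 13 = 185, q_3 = 4*10 + 3 = 43.
q_3 = 43 > 26, so the last convergent with denominator <= 26 is p_2/q_2 = 43/10.
The closest fraction with denominator <= 26 is either p_2/q_2 or the intermediate fraction (k*p_2 + p_1)/(k*q_2 + q_1) with the largest k >= 1 whose denominator stays <= 26; these approach x as k grows, and every other convergent or intermediate fraction in range is farther away.
Largest k: floor((26 - q_1)/q_2) = floor((26 - 3)/10) = 2.
That gives (2*43 + 13)/(2*10 + 3) = 99/23.
Compare the errors: |x - 43/10| = |185*10 - 43*43|/(43*10) = 1/430, and |x - 99/23| = |185*23 - 99*43|/(43*23) = 2/989.
Cross-multiplying, 2*430 = 860 < 989 = 1*989, so 2/989 is smaller: the intermediate fraction 99/23 is closer to x than 43/10.

99/23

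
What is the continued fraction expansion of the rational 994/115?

[8; 1, 1, 1, 4, 8]

Run the Euclidean algorithm on 994 and 115; the successive quotients are the partial quotients a_0, a_1, ... (each step inverts the fractional part left over by the previous one):
  994 = 8*115 + 74, so a_0 = 8.
  115 = 1*74 + 41, so a_1 = 1.
  74 = 1*41 + 33, so a_2 = 1.
  41 = 1*33 + 8, so a_3 = 1.
  33 = 4*8 + 1, so a_4 = 4.
  8 = 8*1 + 0, so a_5 = 8.
The remainder reaches 0 after 6 divisions, so the expansion has 6 partial quotients, read off in order.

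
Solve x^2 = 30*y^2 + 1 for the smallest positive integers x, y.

First expand sqrt(30) as a continued fraction. With x_i = (sqrt(30) + m_i)/d_i and (m_0, d_0) = (0, 1): a_0 = floor(sqrt(30)) = 5, since 5^2 = 25 <= 30 < 36 = 6^2.
Iterate m_{i+1} = d_i*a_i - m_i, d_{i+1} = (30 - m_{i+1}^2)/d_i, a_{i+1} = floor((a_0 + m_{i+1})/d_{i+1}):
  m_1 = 1*5 - 0 = 5, d_1 = (30 - 5^2)/1 = 5/1 = 5, a_1 = floor((5 + 5)/5) = 2.
  m_2 = 5*2 - 5 = 5, d_2 = (30 - 5^2)/5 = 5/5 = 1, a_2 = floor((5 + 5)/1) = 10.
  m_3 = 1*10 - 5 = 5, d_3 = (30 - 5^2)/1 = 5/1 = 5: (m_3, d_3) = (m_1, d_1) = (5, 5), so from here the quotients repeat a_1, a_2; the period length is 2.
So sqrt(30) = [5; (2, 10)] with period length k = 2.
k is even, so the fundamental solution of x^2 - 30y^2 = 1 is (p_{k-1}, q_{k-1}) = (p_1, q_1); compute convergents through index 1.
Convergents (p_i = a_i*p_{i-1} + p_{i-2}, q_i = a_i*q_{i-1} + q_{i-2} with p_{-2}=0, p_{-1}=1, q_{-2}=1, q_{-1}=0):
  i=0: a_0=5, p_0 = 5*1 + 0 = 5, q_0 = 5*0 + 1 = 1.
  i=1: a_1=2, p_1 = 2*5 + 1 = 11, q_1 = 2*1 + 0 = 2.
Check: 11^2 - 30*2^2 = 121 - 120 = 1, so (x, y) = (11, 2) solves the equation, and by the theorem it is the least positive solution.

(x, y) = (11, 2)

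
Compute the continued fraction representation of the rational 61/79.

Run the Euclidean algorithm on 61 and 79; the successive quotients are the partial quotients a_0, a_1, ... (each step inverts the fractional part left over by the previous one):
  61 = 0*79 + 61, so a_0 = 0.
  79 = 1*61 + 18, so a_1 = 1.
  61 = 3*18 + 7, so a_2 = 3.
  18 = 2*7 + 4, so a_3 = 2.
  7 = 1*4 + 3, so a_4 = 1.
  4 = 1*3 + 1, so a_5 = 1.
  3 = 3*1 + 0, so a_6 = 3.
The remainder reaches 0 after 7 divisions, so the expansion has 7 partial quotients, read off in order.

[0; 1, 3, 2, 1, 1, 3]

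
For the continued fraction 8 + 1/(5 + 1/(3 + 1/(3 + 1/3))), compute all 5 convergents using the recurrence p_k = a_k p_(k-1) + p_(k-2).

Using the convergent recurrence p_i = a_i*p_{i-1} + p_{i-2}, q_i = a_i*q_{i-1} + q_{i-2} with p_{-2}=0, p_{-1}=1, q_{-2}=1, q_{-1}=0:
  i=0: a_0=8, p_0 = 8*1 + 0 = 8, q_0 = 8*0 + 1 = 1.
  i=1: a_1=5, p_1 = 5*8 + 1 = 41, q_1 = 5*1 + 0 = 5.
  i=2: a_2=3, p_2 = 3*41 + 8 = 131, q_2 = 3*5 + 1 = 16.
  i=3: a_3=3, p_3 = 3*131 + 41 = 434, q_3 = 3*16 + 5 = 53.
  i=4: a_4=3, p_4 = 3*434 + 131 = 1433, q_4 = 3*53 + 16 = 175.

8/1, 41/5, 131/16, 434/53, 1433/175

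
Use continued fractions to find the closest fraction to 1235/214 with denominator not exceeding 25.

Expand x = 1235/214 as a continued fraction with the Euclidean algorithm:
  1235 = 5*214 + 165, so a_0 = 5.
  214 = 1*165 + 49, so a_1 = 1.
  165 = 3*49 + 18, so a_2 = 3.
  49 = 2*18 + 13, so a_3 = 2.
  18 = 1*13 + 5, so a_4 = 1.
  13 = 2*5 + 3, so a_5 = 2.
  5 = 1*3 + 2, so a_6 = 1.
  3 = 1*2 + 1, so a_7 = 1.
  2 = 2*1 + 0, so a_8 = 2.
so x = [5; 1, 3, 2, 1, 2, 1, 1, 2].
Convergents (p_i = a_i*p_{i-1} + p_{i-2}, q_i = a_i*q_{i-1} + q_{i-2} with p_{-2}=0, p_{-1}=1, q_{-2}=1, q_{-1}=0), until the denominator exceeds 25:
  i=0: a_0=5, p_0 = 5*1 + 0 = 5, q_0 = 5*0 + 1 = 1.
  i=1: a_1=1, p_1 = 1*5 + 1 = 6, q_1 = 1*1 + 0 = 1.
  i=2: a_2=3, p_2 = 3*6 + 5 = 23, q_2 = 3*1 + 1 = 4.
  i=3: a_3=2, p_3 = 2*23 + 6 = 52, q_3 = 2*4 + 1 = 9.
  i=4: a_4=1, p_4 = 1*52 + 23 = 75, q_4 = 1*9 + 4 = 13.
  i=5: a_5=2, p_5 = 2*75 + 52 = 202, q_5 = 2*13 + 9 = 35.
q_5 = 35 > 25, so the last convergent with denominator <= 25 is p_4/q_4 = 75/13.
The closest fraction with denominator <= 25 is either p_4/q_4 or the intermediate fraction (k*p_4 + p_3)/(k*q_4 + q_3) with the largest k >= 1 whose denominator stays <= 25; these approach x as k grows, and every other convergent or intermediate fraction in range is farther away.
Largest k: floor((25 - q_3)/q_4) = floor((25 - 9)/13) = 1.
That gives (1*75 + 52)/(1*13 + 9) = 127/22.
Compare the errors: |x - 75/13| = |1235*13 - 75*214|/(214*13) = 5/2782, and |x - 127/22| = |1235*22 - 127*214|/(214*22) = 8/4708.
Cross-multiplying, 8*2782 = 22256 < 23540 = 5*4708, so 8/4708 is smaller: the intermediate fraction 127/22 is closer to x than 75/13.

127/22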